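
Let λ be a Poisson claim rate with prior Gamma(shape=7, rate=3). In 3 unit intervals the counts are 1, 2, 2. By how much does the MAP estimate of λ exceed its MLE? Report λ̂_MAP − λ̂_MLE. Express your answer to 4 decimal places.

MAP − MLE = 0.1667

Σxᵢ = 5. Posterior is Gamma(12, 6); MAP = (12−1)/6 = 11/6 ≈ 1.83333.
MLE = x̄ = 5/3 ≈ 1.66667.
Difference = 11/6 − 5/3 = 1/6 ≈ 0.1667.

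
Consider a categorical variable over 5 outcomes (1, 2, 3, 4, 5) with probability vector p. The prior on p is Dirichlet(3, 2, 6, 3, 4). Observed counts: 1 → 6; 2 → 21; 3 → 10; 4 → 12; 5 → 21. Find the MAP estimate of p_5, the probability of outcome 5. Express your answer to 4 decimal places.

The posterior is Dirichlet(αᵢ + nᵢ) = Dirichlet(9, 23, 16, 15, 25).
For a Dirichlet(a₁,…,a_K) with all aᵢ > 1, the mode has j-th component (aⱼ − 1)/(Σaᵢ − K).
Here Σaᵢ = 88 and K = 5, so p_5 = (25 − 1)/(88 − 5) = 24/83 ≈ 0.2892.

MAP estimate: 0.2892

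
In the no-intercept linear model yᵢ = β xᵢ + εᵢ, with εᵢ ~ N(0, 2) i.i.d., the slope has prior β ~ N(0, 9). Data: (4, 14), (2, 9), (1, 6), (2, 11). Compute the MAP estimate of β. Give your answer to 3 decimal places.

β̂_MAP = 4.044

log p(β | y) = −Σ(yᵢ − βxᵢ)²/(2·2) − β²/(2·9) + const.
Setting the derivative to zero: Σxᵢ(yᵢ − βxᵢ)/2 − β/9 = 0, so β = Σxᵢyᵢ / (Σxᵢ² + σ²/τ²).
Σxᵢyᵢ = 4·14 + 2·9 + 1·6 + 2·11 = 102; Σxᵢ² = 25; σ²/τ² = 2/9.
β̂_MAP = 102 / (25 + 2/9) = 102/(227/9) = 918/227 ≈ 4.044.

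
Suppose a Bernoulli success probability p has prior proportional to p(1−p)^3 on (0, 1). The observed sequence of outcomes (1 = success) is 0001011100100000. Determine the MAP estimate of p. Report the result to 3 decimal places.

The prior density ∝ p(1−p)^3 is the kernel of Beta(2, 4).
Data: 5 successes in 16 trials (from the sequence). The binomial likelihood contributes p^5(1−p)^11, so the posterior is Beta(2+5, 4+11) = Beta(7, 15).
For Beta(a, b) with a, b > 1 the mode is (a−1)/(a+b−2) = 6/20 ≈ 0.300.

p̂_MAP = 0.300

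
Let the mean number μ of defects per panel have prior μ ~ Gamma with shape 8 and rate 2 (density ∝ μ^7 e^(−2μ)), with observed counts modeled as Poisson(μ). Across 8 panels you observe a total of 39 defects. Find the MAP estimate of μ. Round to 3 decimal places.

μ̂_MAP = 4.600

Σxᵢ = 39, n = 8.
Posterior ∝ μ^7e^(−2μ) · μ^39e^(−8μ) = μ^46e^(−10μ), i.e. Gamma(shape=47, rate=10).
The mode of a Gamma(a, b) with a ≥ 1 (shape–rate) is (a−1)/b = 46/10 ≈ 4.600.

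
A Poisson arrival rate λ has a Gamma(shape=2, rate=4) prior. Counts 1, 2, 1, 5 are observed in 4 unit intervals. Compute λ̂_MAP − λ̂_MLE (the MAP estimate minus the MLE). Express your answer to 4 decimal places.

Σxᵢ = 9. Posterior is Gamma(11, 8); MAP = (11−1)/8 = 10/8 ≈ 1.25000.
MLE = x̄ = 9/4 ≈ 2.25000.
Difference = 10/8 − 9/4 = -1 ≈ -1.0000.

MAP − MLE = -1.0000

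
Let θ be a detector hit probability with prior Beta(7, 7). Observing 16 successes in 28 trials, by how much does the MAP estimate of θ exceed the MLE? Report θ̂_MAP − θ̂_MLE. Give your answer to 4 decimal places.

MAP − MLE = -0.0214

Posterior is Beta(23, 19); MAP = (23−1)/(42−2) = 22/40 ≈ 0.55000.
MLE ignores the prior: θ̂_MLE = k/n = 16/28 ≈ 0.57143.
Difference = 22/40 − 16/28 = -3/140 ≈ -0.0214.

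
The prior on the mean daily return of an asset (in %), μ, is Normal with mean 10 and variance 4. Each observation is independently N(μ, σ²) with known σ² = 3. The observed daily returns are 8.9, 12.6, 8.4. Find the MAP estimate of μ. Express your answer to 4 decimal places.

μ̂_MAP = 9.9733

n = 3; x̄ = (8.9 + 12.6 + 8.4)/3 = 29.9/3 = 299/30 ≈ 9.9667.
For a Normal prior and Normal likelihood with known variance, the posterior is Normal; its mode equals its mean, the precision-weighted average.
Prior precision 1/σ₀² = 1/4 = 0.25; data precision n/σ² = 3/3 = 1.
μ̂ = (0.25·10 + 1·(299/30)) / (0.25 + 1) = (187/15)/1.25 = 748/75 ≈ 9.9733.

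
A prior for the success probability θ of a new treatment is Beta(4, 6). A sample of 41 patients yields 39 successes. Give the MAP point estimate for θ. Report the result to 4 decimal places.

Prior: Beta(4, 6).
Data: 39 successes in 41 trials. The binomial likelihood contributes θ^39(1−θ)^2, so the posterior is Beta(4+39, 6+2) = Beta(43, 8).
For Beta(a, b) with a, b > 1 the mode is (a−1)/(a+b−2) = 42/49 ≈ 0.8571.

θ̂_MAP = 0.8571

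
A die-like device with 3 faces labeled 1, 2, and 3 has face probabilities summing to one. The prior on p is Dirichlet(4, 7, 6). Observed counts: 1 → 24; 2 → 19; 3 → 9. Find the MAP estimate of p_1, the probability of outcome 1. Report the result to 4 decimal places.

The posterior is Dirichlet(αᵢ + nᵢ) = Dirichlet(28, 26, 15).
For a Dirichlet(a₁,…,a_K) with all aᵢ > 1, the mode has j-th component (aⱼ − 1)/(Σaᵢ − K).
Here Σaᵢ = 69 and K = 3, so p_1 = (28 − 1)/(69 − 3) = 27/66 ≈ 0.4091.

MAP estimate: 0.4091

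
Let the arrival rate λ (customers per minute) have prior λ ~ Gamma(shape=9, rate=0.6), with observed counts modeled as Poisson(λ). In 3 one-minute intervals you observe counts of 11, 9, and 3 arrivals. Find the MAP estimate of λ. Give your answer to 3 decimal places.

λ̂_MAP = 8.611

Σxᵢ = 11+9+3 = 23, with n = 3.
Posterior ∝ λ^8e^(−0.6λ) · λ^23e^(−3λ) = λ^31e^(−3.6λ), i.e. Gamma(shape=32, rate=3.6).
The mode of a Gamma(a, b) with a ≥ 1 (shape–rate) is (a−1)/b = 31/3.6 ≈ 8.611.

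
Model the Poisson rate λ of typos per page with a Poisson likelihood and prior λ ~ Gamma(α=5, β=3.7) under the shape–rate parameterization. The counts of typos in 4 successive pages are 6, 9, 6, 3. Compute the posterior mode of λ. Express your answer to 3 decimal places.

Σxᵢ = 6+9+6+3 = 24, with n = 4.
Posterior ∝ λ^4e^(−3.7λ) · λ^24e^(−4λ) = λ^28e^(−7.7λ), i.e. Gamma(shape=29, rate=7.7).
The mode of a Gamma(a, b) with a ≥ 1 (shape–rate) is (a−1)/b = 28/7.7 ≈ 3.636.

λ̂_MAP = 3.636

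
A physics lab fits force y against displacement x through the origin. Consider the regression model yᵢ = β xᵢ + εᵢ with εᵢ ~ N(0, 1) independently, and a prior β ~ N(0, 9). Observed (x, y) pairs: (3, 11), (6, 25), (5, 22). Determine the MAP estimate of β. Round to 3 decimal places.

β̂_MAP = 4.179

log p(β | y) = −Σ(yᵢ − βxᵢ)²/(2·1) − β²/(2·9) + const.
Setting the derivative to zero: Σxᵢ(yᵢ − βxᵢ)/1 − β/9 = 0, so β = Σxᵢyᵢ / (Σxᵢ² + σ²/τ²).
Σxᵢyᵢ = 3·11 + 6·25 + 5·22 = 293; Σxᵢ² = 70; σ²/τ² = 1/9.
β̂_MAP = 293 / (70 + 1/9) = 293/(631/9) = 2637/631 ≈ 4.179.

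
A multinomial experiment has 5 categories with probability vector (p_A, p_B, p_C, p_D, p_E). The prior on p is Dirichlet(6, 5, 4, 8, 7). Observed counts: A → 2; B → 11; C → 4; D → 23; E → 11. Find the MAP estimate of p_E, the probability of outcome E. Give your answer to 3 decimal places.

The posterior is Dirichlet(αᵢ + nᵢ) = Dirichlet(8, 16, 8, 31, 18).
For a Dirichlet(a₁,…,a_K) with all aᵢ > 1, the mode has j-th component (aⱼ − 1)/(Σaᵢ − K).
Here Σaᵢ = 81 and K = 5, so p_E = (18 − 1)/(81 − 5) = 17/76 ≈ 0.224.

MAP estimate of p_E = 0.224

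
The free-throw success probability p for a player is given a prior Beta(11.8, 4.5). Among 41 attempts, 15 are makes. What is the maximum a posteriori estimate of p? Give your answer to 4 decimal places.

p̂_MAP = 0.4665

Prior: Beta(11.8, 4.5).
Data: 15 successes in 41 trials. The binomial likelihood contributes p^15(1−p)^26, so the posterior is Beta(11.8+15, 4.5+26) = Beta(26.8, 30.5).
For Beta(a, b) with a, b > 1 the mode is (a−1)/(a+b−2) = 25.8/55.3 ≈ 0.4665.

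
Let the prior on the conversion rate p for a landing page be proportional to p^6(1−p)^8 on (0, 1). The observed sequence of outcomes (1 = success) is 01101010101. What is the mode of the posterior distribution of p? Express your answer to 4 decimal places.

p̂_MAP = 0.4800

The prior density ∝ p^6(1−p)^8 is the kernel of Beta(7, 9).
Data: 6 successes in 11 trials (from the sequence). The binomial likelihood contributes p^6(1−p)^5, so the posterior is Beta(7+6, 9+5) = Beta(13, 14).
For Beta(a, b) with a, b > 1 the mode is (a−1)/(a+b−2) = 12/25 ≈ 0.4800.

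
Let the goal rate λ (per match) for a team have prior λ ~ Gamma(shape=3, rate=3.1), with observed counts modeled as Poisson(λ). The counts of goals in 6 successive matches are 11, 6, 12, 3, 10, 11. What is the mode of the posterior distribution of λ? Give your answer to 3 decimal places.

Σxᵢ = 11+6+12+3+10+11 = 53, with n = 6.
Posterior ∝ λ^2e^(−3.1λ) · λ^53e^(−6λ) = λ^55e^(−9.1λ), i.e. Gamma(shape=56, rate=9.1).
The mode of a Gamma(a, b) with a ≥ 1 (shape–rate) is (a−1)/b = 55/9.1 ≈ 6.044.

λ̂_MAP = 6.044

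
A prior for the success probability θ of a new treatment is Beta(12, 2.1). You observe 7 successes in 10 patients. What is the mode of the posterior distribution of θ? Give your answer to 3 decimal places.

θ̂_MAP = 0.814

Prior: Beta(12, 2.1).
Data: 7 successes in 10 trials. The binomial likelihood contributes θ^7(1−θ)^3, so the posterior is Beta(12+7, 2.1+3) = Beta(19, 5.1).
For Beta(a, b) with a, b > 1 the mode is (a−1)/(a+b−2) = 18/22.1 ≈ 0.814.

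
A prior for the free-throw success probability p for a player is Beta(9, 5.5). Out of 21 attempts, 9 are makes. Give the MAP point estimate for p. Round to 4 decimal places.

Prior: Beta(9, 5.5).
Data: 9 successes in 21 trials. The binomial likelihood contributes p^9(1−p)^12, so the posterior is Beta(9+9, 5.5+12) = Beta(18, 17.5).
For Beta(a, b) with a, b > 1 the mode is (a−1)/(a+b−2) = 17/33.5 ≈ 0.5075.

p̂_MAP = 0.5075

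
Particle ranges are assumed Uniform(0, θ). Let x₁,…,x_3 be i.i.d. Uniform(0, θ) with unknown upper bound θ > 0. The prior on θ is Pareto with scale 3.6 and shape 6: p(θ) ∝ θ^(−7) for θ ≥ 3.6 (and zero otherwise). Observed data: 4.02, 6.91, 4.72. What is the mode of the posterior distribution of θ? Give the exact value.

θ̂_MAP = 6.91

The Uniform(0, θ) likelihood is θ^(−n) for θ ≥ max(xᵢ), zero otherwise. Here max(xᵢ) = 6.91.
Posterior ∝ θ^(−7) · θ^(−3) = θ^(−10) on θ ≥ max(3.6, 6.91) = 6.91.
This density is strictly decreasing in θ, so the posterior mode lies at the lower boundary of the support.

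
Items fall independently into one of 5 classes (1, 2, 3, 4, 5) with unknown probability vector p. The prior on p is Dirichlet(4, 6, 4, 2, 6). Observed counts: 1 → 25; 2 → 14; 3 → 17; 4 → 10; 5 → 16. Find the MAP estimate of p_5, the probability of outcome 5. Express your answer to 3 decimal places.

MAP estimate: 0.212

The posterior is Dirichlet(αᵢ + nᵢ) = Dirichlet(29, 20, 21, 12, 22).
For a Dirichlet(a₁,…,a_K) with all aᵢ > 1, the mode has j-th component (aⱼ − 1)/(Σaᵢ − K).
Here Σaᵢ = 104 and K = 5, so p_5 = (22 − 1)/(104 − 5) = 21/99 ≈ 0.212.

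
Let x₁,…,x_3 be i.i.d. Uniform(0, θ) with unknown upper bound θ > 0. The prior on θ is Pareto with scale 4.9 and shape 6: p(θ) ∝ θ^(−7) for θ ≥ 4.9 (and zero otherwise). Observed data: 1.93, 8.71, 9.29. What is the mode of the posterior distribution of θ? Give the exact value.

θ̂_MAP = 9.29

The Uniform(0, θ) likelihood is θ^(−n) for θ ≥ max(xᵢ), zero otherwise. Here max(xᵢ) = 9.29.
Posterior ∝ θ^(−7) · θ^(−3) = θ^(−10) on θ ≥ max(4.9, 9.29) = 9.29.
This density is strictly decreasing in θ, so the posterior mode lies at the lower boundary of the support.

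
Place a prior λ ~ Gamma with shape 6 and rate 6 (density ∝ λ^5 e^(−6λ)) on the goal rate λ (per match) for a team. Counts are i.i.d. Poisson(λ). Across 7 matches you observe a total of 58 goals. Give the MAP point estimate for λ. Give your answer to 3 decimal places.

λ̂_MAP = 4.846

Σxᵢ = 58, n = 7.
Posterior ∝ λ^5e^(−6λ) · λ^58e^(−7λ) = λ^63e^(−13λ), i.e. Gamma(shape=64, rate=13).
The mode of a Gamma(a, b) with a ≥ 1 (shape–rate) is (a−1)/b = 63/13 ≈ 4.846.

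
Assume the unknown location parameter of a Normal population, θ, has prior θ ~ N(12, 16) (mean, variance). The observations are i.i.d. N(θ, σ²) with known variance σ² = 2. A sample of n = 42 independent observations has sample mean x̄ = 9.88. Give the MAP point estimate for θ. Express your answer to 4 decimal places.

n = 42, x̄ = 9.88.
For a Normal prior and Normal likelihood with known variance, the posterior is Normal; its mode equals its mean, the precision-weighted average.
Prior precision 1/σ₀² = 1/16 = 0.0625; data precision n/σ² = 42/2 = 21.
θ̂ = (0.0625·12 + 21·9.88) / (0.0625 + 21) = 208.23/21.0625 = 83292/8425 ≈ 9.8863.

θ̂_MAP = 9.8863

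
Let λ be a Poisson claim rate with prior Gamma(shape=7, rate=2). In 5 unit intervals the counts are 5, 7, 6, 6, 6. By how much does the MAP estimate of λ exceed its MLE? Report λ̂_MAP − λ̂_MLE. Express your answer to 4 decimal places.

MAP − MLE = -0.8571

Σxᵢ = 30. Posterior is Gamma(37, 7); MAP = (37−1)/7 = 36/7 ≈ 5.14286.
MLE = x̄ = 30/5 ≈ 6.00000.
Difference = 36/7 − 30/5 = -6/7 ≈ -0.8571.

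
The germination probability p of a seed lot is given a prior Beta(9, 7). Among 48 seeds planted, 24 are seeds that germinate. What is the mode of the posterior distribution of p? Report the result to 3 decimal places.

p̂_MAP = 0.516

Prior: Beta(9, 7).
Data: 24 successes in 48 trials. The binomial likelihood contributes p^24(1−p)^24, so the posterior is Beta(9+24, 7+24) = Beta(33, 31).
For Beta(a, b) with a, b > 1 the mode is (a−1)/(a+b−2) = 32/62 ≈ 0.516.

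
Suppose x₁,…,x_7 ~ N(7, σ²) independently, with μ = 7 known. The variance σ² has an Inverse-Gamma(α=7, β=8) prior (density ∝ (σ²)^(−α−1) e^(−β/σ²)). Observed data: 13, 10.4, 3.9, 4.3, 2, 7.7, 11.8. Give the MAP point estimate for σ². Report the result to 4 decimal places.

Sum of squared deviations about the known mean: SS = (13−7)² + (10.4−7)² + (3.9−7)² + (4.3−7)² + (2−7)² + (7.7−7)² + (11.8−7)² = 112.99.
The Normal likelihood contributes (σ²)^(−n/2) exp(−SS/(2σ²)), so the posterior is Inverse-Gamma(α + n/2, β + SS/2) = Inverse-Gamma(10.5, 64.495).
The mode of Inverse-Gamma(a, b) is b/(a+1) = 64.495/11.5 ≈ 5.6083.

σ̂²_MAP = 5.6083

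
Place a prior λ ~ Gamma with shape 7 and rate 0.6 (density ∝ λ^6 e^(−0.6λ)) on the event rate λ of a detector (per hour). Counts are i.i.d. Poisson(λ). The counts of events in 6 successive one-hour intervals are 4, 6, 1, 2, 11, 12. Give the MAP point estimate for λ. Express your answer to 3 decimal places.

Σxᵢ = 4+6+1+2+11+12 = 36, with n = 6.
Posterior ∝ λ^6e^(−0.6λ) · λ^36e^(−6λ) = λ^42e^(−6.6λ), i.e. Gamma(shape=43, rate=6.6).
The mode of a Gamma(a, b) with a ≥ 1 (shape–rate) is (a−1)/b = 42/6.6 ≈ 6.364.

λ̂_MAP = 6.364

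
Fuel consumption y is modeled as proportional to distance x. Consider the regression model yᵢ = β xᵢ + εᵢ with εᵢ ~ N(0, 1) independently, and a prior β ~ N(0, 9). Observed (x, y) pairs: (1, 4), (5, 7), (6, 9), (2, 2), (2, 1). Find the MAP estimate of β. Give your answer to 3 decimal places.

β̂_MAP = 1.412

log p(β | y) = −Σ(yᵢ − βxᵢ)²/(2·1) − β²/(2·9) + const.
Setting the derivative to zero: Σxᵢ(yᵢ − βxᵢ)/1 − β/9 = 0, so β = Σxᵢyᵢ / (Σxᵢ² + σ²/τ²).
Σxᵢyᵢ = 1·4 + 5·7 + 6·9 + 2·2 + 2·1 = 99; Σxᵢ² = 70; σ²/τ² = 1/9.
β̂_MAP = 99 / (70 + 1/9) = 99/(631/9) = 891/631 ≈ 1.412.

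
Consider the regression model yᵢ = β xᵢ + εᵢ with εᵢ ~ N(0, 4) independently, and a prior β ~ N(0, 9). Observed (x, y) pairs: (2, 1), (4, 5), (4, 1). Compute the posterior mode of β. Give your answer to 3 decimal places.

β̂_MAP = 0.713

log p(β | y) = −Σ(yᵢ − βxᵢ)²/(2·4) − β²/(2·9) + const.
Setting the derivative to zero: Σxᵢ(yᵢ − βxᵢ)/4 − β/9 = 0, so β = Σxᵢyᵢ / (Σxᵢ² + σ²/τ²).
Σxᵢyᵢ = 2·1 + 4·5 + 4·1 = 26; Σxᵢ² = 36; σ²/τ² = 4/9.
β̂_MAP = 26 / (36 + 4/9) = 26/(328/9) = 117/164 ≈ 0.713.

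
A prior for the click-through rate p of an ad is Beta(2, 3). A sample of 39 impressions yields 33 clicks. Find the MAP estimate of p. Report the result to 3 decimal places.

p̂_MAP = 0.810

Prior: Beta(2, 3).
Data: 33 successes in 39 trials. The binomial likelihood contributes p^33(1−p)^6, so the posterior is Beta(2+33, 3+6) = Beta(35, 9).
For Beta(a, b) with a, b > 1 the mode is (a−1)/(a+b−2) = 34/42 ≈ 0.810.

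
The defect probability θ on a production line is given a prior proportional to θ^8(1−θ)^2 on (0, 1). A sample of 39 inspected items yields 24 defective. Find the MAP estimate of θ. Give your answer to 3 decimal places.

The prior density ∝ θ^8(1−θ)^2 is the kernel of Beta(9, 3).
Data: 24 successes in 39 trials. The binomial likelihood contributes θ^24(1−θ)^15, so the posterior is Beta(9+24, 3+15) = Beta(33, 18).
For Beta(a, b) with a, b > 1 the mode is (a−1)/(a+b−2) = 32/49 ≈ 0.653.

θ̂_MAP = 0.653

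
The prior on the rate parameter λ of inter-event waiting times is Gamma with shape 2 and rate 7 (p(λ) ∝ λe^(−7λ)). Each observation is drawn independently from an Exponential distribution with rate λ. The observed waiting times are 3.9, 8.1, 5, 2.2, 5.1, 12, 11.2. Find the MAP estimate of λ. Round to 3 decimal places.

λ̂_MAP = 0.147

The Exponential(rate=λ) likelihood is ∝ λ^n e^(−λΣtᵢ). Here n = 7 and Σtᵢ = 3.9 + 8.1 + 5 + 2.2 + 5.1 + 12 + 11.2 = 47.5.
Posterior ∝ λe^(−7λ) · λ^7e^(−47.5λ) = λ^8e^(−54.5λ), i.e. Gamma(9, 54.5).
Mode = (a−1)/b = 8/54.5 ≈ 0.147.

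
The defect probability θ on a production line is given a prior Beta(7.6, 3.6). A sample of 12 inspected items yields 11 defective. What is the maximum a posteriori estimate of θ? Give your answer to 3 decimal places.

Prior: Beta(7.6, 3.6).
Data: 11 successes in 12 trials. The binomial likelihood contributes θ^11(1−θ)^1, so the posterior is Beta(7.6+11, 3.6+1) = Beta(18.6, 4.6).
For Beta(a, b) with a, b > 1 the mode is (a−1)/(a+b−2) = 17.6/21.2 ≈ 0.830.

θ̂_MAP = 0.830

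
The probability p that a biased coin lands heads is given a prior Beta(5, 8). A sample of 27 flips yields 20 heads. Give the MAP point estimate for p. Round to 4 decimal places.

Prior: Beta(5, 8).
Data: 20 successes in 27 trials. The binomial likelihood contributes p^20(1−p)^7, so the posterior is Beta(5+20, 8+7) = Beta(25, 15).
For Beta(a, b) with a, b > 1 the mode is (a−1)/(a+b−2) = 24/38 ≈ 0.6316.

p̂_MAP = 0.6316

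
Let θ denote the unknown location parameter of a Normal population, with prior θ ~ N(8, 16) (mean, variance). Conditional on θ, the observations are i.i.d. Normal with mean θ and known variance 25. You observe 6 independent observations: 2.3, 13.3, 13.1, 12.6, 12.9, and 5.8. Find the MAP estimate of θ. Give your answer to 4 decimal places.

n = 6; x̄ = (2.3 + 13.3 + 13.1 + 12.6 + 12.9 + 5.8)/6 = 60/6 = 10.
For a Normal prior and Normal likelihood with known variance, the posterior is Normal; its mode equals its mean, the precision-weighted average.
Prior precision 1/σ₀² = 1/16 = 0.0625; data precision n/σ² = 6/25 = 0.24.
θ̂ = (0.0625·8 + 0.24·10) / (0.0625 + 0.24) = 2.9/0.3025 = 1160/121 ≈ 9.5868.

θ̂_MAP = 9.5868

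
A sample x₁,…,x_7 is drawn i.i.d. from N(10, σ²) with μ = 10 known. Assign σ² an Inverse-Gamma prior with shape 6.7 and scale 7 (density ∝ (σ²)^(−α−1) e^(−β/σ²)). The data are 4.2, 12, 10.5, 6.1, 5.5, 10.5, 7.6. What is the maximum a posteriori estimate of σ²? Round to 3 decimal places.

Sum of squared deviations about the known mean: SS = (4.2−10)² + (12−10)² + (10.5−10)² + (6.1−10)² + (5.5−10)² + (10.5−10)² + (7.6−10)² = 79.36.
The Normal likelihood contributes (σ²)^(−n/2) exp(−SS/(2σ²)), so the posterior is Inverse-Gamma(α + n/2, β + SS/2) = Inverse-Gamma(10.2, 46.68).
The mode of Inverse-Gamma(a, b) is b/(a+1) = 46.68/11.2 ≈ 4.168.

σ̂²_MAP = 4.168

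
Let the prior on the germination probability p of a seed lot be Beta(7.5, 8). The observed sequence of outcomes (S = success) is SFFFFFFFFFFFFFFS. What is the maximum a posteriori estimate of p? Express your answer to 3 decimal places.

Prior: Beta(7.5, 8).
Data: 2 successes in 16 trials (from the sequence). The binomial likelihood contributes p^2(1−p)^14, so the posterior is Beta(7.5+2, 8+14) = Beta(9.5, 22).
For Beta(a, b) with a, b > 1 the mode is (a−1)/(a+b−2) = 8.5/29.5 ≈ 0.288.

p̂_MAP = 0.288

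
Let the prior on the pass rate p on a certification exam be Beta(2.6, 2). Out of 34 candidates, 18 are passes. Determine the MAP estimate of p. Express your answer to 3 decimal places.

p̂_MAP = 0.536

Prior: Beta(2.6, 2).
Data: 18 successes in 34 trials. The binomial likelihood contributes p^18(1−p)^16, so the posterior is Beta(2.6+18, 2+16) = Beta(20.6, 18).
For Beta(a, b) with a, b > 1 the mode is (a−1)/(a+b−2) = 19.6/36.6 ≈ 0.536.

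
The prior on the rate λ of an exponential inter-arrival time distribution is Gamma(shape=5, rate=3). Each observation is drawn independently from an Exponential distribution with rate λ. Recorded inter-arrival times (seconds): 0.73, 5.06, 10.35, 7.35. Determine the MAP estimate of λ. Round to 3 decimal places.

λ̂_MAP = 0.302

The Exponential(rate=λ) likelihood is ∝ λ^n e^(−λΣtᵢ). Here n = 4 and Σtᵢ = 0.73 + 5.06 + 10.35 + 7.35 = 23.49.
Posterior ∝ λ^4e^(−3λ) · λ^4e^(−23.49λ) = λ^8e^(−26.49λ), i.e. Gamma(9, 26.49).
Mode = (a−1)/b = 8/26.49 ≈ 0.302.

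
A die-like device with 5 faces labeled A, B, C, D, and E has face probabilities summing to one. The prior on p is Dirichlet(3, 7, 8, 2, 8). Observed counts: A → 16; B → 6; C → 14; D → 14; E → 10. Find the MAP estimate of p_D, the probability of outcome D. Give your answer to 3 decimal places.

MAP estimate of p_D = 0.181

The posterior is Dirichlet(αᵢ + nᵢ) = Dirichlet(19, 13, 22, 16, 18).
For a Dirichlet(a₁,…,a_K) with all aᵢ > 1, the mode has j-th component (aⱼ − 1)/(Σaᵢ − K).
Here Σaᵢ = 88 and K = 5, so p_D = (16 − 1)/(88 − 5) = 15/83 ≈ 0.181.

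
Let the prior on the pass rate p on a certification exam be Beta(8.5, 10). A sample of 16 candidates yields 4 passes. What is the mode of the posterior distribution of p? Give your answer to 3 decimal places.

Prior: Beta(8.5, 10).
Data: 4 successes in 16 trials. The binomial likelihood contributes p^4(1−p)^12, so the posterior is Beta(8.5+4, 10+12) = Beta(12.5, 22).
For Beta(a, b) with a, b > 1 the mode is (a−1)/(a+b−2) = 11.5/32.5 ≈ 0.354.

p̂_MAP = 0.354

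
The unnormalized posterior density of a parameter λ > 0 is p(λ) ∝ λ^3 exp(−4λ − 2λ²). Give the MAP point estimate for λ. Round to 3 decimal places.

λ̂_MAP = 0.500

ℓ'(λ) = 3/λ − 4 − 4λ. Setting this to zero and multiplying by λ: 4λ² + 4λ − 3 = 0.
λ = (−4 + √(4² + 4·4·3)) / (2·4) = (−4 + √64) / 8 = (−4 + 8)/8 = 1/2.
ℓ''(λ) = −3/λ² − 4 < 0, confirming a maximum.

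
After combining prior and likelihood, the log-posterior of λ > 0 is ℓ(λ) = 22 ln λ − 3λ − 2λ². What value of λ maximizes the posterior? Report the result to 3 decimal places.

λ̂_MAP = 2.000

ℓ'(λ) = 22/λ − 3 − 4λ. Setting this to zero and multiplying by λ: 4λ² + 3λ − 22 = 0.
λ = (−3 + √(3² + 4·4·22)) / (2·4) = (−3 + √361) / 8 = (−3 + 19)/8 = 2.
ℓ''(λ) = −22/λ² − 4 < 0, confirming a maximum.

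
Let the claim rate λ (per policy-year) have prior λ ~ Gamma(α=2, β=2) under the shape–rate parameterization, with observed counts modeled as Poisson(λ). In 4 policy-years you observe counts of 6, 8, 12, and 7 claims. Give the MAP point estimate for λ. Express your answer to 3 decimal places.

λ̂_MAP = 5.667

Σxᵢ = 6+8+12+7 = 33, with n = 4.
Posterior ∝ λe^(−2λ) · λ^33e^(−4λ) = λ^34e^(−6λ), i.e. Gamma(shape=35, rate=6).
The mode of a Gamma(a, b) with a ≥ 1 (shape–rate) is (a−1)/b = 34/6 ≈ 5.667.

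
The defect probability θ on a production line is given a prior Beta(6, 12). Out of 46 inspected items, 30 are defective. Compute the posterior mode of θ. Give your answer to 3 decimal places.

Prior: Beta(6, 12).
Data: 30 successes in 46 trials. The binomial likelihood contributes θ^30(1−θ)^16, so the posterior is Beta(6+30, 12+16) = Beta(36, 28).
For Beta(a, b) with a, b > 1 the mode is (a−1)/(a+b−2) = 35/62 ≈ 0.565.

θ̂_MAP = 0.565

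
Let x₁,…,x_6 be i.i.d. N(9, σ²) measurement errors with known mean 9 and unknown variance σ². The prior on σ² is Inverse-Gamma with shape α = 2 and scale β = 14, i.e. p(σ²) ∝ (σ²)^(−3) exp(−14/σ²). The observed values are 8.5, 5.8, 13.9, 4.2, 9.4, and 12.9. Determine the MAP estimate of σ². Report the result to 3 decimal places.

Sum of squared deviations about the known mean: SS = (8.5−9)² + (5.8−9)² + (13.9−9)² + (4.2−9)² + (9.4−9)² + (12.9−9)² = 72.91.
The Normal likelihood contributes (σ²)^(−n/2) exp(−SS/(2σ²)), so the posterior is Inverse-Gamma(α + n/2, β + SS/2) = Inverse-Gamma(5, 50.455).
The mode of Inverse-Gamma(a, b) is b/(a+1) = 50.455/6 ≈ 8.409.

σ̂²_MAP = 8.409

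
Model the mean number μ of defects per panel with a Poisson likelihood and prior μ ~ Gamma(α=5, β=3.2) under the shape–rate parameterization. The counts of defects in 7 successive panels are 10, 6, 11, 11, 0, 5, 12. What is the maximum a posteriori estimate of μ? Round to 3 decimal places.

μ̂_MAP = 5.784

Σxᵢ = 10+6+11+11+0+5+12 = 55, with n = 7.
Posterior ∝ μ^4e^(−3.2μ) · μ^55e^(−7μ) = μ^59e^(−10.2μ), i.e. Gamma(shape=60, rate=10.2).
The mode of a Gamma(a, b) with a ≥ 1 (shape–rate) is (a−1)/b = 59/10.2 ≈ 5.784.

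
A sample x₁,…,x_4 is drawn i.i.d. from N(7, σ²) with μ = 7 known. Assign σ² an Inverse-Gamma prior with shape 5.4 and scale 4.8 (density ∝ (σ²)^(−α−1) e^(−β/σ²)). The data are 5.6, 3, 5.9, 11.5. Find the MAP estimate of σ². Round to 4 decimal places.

σ̂²_MAP = 2.9179

Sum of squared deviations about the known mean: SS = (5.6−7)² + (3−7)² + (5.9−7)² + (11.5−7)² = 39.42.
The Normal likelihood contributes (σ²)^(−n/2) exp(−SS/(2σ²)), so the posterior is Inverse-Gamma(α + n/2, β + SS/2) = Inverse-Gamma(7.4, 24.51).
The mode of Inverse-Gamma(a, b) is b/(a+1) = 24.51/8.4 ≈ 2.9179.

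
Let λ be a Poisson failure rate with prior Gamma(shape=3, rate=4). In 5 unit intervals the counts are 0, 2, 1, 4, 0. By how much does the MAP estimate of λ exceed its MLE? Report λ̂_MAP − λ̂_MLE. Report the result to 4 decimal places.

MAP − MLE = -0.4000

Σxᵢ = 7. Posterior is Gamma(10, 9); MAP = (10−1)/9 = 9/9 ≈ 1.00000.
MLE = x̄ = 7/5 ≈ 1.40000.
Difference = 9/9 − 7/5 = -2/5 ≈ -0.4000.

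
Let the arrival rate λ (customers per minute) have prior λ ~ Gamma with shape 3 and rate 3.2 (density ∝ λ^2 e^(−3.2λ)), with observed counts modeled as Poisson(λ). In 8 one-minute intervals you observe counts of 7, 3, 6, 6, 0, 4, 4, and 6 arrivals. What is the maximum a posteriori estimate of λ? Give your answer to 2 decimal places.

Σxᵢ = 7+3+6+6+0+4+4+6 = 36, with n = 8.
Posterior ∝ λ^2e^(−3.2λ) · λ^36e^(−8λ) = λ^38e^(−11.2λ), i.e. Gamma(shape=39, rate=11.2).
The mode of a Gamma(a, b) with a ≥ 1 (shape–rate) is (a−1)/b = 38/11.2 ≈ 3.39.

λ̂_MAP = 3.39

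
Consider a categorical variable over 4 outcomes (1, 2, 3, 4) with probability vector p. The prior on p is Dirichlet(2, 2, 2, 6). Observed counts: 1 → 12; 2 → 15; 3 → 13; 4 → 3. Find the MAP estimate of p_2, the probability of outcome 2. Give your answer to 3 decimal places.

The posterior is Dirichlet(αᵢ + nᵢ) = Dirichlet(14, 17, 15, 9).
For a Dirichlet(a₁,…,a_K) with all aᵢ > 1, the mode has j-th component (aⱼ − 1)/(Σaᵢ − K).
Here Σaᵢ = 55 and K = 4, so p_2 = (17 − 1)/(55 − 4) = 16/51 ≈ 0.314.

MAP estimate: 0.314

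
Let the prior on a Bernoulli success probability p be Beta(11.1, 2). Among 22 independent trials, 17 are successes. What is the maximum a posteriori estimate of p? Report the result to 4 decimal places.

Prior: Beta(11.1, 2).
Data: 17 successes in 22 trials. The binomial likelihood contributes p^17(1−p)^5, so the posterior is Beta(11.1+17, 2+5) = Beta(28.1, 7).
For Beta(a, b) with a, b > 1 the mode is (a−1)/(a+b−2) = 27.1/33.1 ≈ 0.8187.

p̂_MAP = 0.8187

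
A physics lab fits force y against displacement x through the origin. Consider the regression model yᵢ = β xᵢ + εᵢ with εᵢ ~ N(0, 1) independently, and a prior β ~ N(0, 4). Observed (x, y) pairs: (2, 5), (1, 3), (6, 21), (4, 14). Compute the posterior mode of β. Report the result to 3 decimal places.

β̂_MAP = 3.406

log p(β | y) = −Σ(yᵢ − βxᵢ)²/(2·1) − β²/(2·4) + const.
Setting the derivative to zero: Σxᵢ(yᵢ − βxᵢ)/1 − β/4 = 0, so β = Σxᵢyᵢ / (Σxᵢ² + σ²/τ²).
Σxᵢyᵢ = 2·5 + 1·3 + 6·21 + 4·14 = 195; Σxᵢ² = 57; σ²/τ² = 0.25.
β̂_MAP = 195 / (57 + 0.25) = 195/57.25 ≈ 3.406.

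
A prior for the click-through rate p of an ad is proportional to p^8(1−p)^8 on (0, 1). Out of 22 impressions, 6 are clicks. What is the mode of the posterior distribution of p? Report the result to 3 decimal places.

The prior density ∝ p^8(1−p)^8 is the kernel of Beta(9, 9).
Data: 6 successes in 22 trials. The binomial likelihood contributes p^6(1−p)^16, so the posterior is Beta(9+6, 9+16) = Beta(15, 25).
For Beta(a, b) with a, b > 1 the mode is (a−1)/(a+b−2) = 14/38 ≈ 0.368.

p̂_MAP = 0.368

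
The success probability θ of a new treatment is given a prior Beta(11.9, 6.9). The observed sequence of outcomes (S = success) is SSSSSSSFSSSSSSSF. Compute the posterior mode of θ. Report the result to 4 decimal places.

Prior: Beta(11.9, 6.9).
Data: 14 successes in 16 trials (from the sequence). The binomial likelihood contributes θ^14(1−θ)^2, so the posterior is Beta(11.9+14, 6.9+2) = Beta(25.9, 8.9).
For Beta(a, b) with a, b > 1 the mode is (a−1)/(a+b−2) = 24.9/32.8 ≈ 0.7591.

θ̂_MAP = 0.7591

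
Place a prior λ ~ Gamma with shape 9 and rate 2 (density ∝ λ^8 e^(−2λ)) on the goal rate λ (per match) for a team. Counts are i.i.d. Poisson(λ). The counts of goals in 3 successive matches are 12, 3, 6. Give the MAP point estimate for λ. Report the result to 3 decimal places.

Σxᵢ = 12+3+6 = 21, with n = 3.
Posterior ∝ λ^8e^(−2λ) · λ^21e^(−3λ) = λ^29e^(−5λ), i.e. Gamma(shape=30, rate=5).
The mode of a Gamma(a, b) with a ≥ 1 (shape–rate) is (a−1)/b = 29/5 ≈ 5.800.

λ̂_MAP = 5.800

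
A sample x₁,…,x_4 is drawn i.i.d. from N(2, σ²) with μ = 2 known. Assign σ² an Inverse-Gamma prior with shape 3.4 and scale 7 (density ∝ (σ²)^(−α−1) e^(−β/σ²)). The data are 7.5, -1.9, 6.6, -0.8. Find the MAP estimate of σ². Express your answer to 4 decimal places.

σ̂²_MAP = 6.9109

Sum of squared deviations about the known mean: SS = (7.5−2)² + (-1.9−2)² + (6.6−2)² + (-0.8−2)² = 74.46.
The Normal likelihood contributes (σ²)^(−n/2) exp(−SS/(2σ²)), so the posterior is Inverse-Gamma(α + n/2, β + SS/2) = Inverse-Gamma(5.4, 44.23).
The mode of Inverse-Gamma(a, b) is b/(a+1) = 44.23/6.4 ≈ 6.9109.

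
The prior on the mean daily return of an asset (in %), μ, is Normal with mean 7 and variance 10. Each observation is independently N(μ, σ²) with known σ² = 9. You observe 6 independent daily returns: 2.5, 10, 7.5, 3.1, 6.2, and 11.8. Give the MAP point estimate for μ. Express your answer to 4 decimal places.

μ̂_MAP = 6.8696

n = 6; x̄ = (2.5 + 10 + 7.5 + 3.1 + 6.2 + 11.8)/6 = 41.1/6 = 6.85.
For a Normal prior and Normal likelihood with known variance, the posterior is Normal; its mode equals its mean, the precision-weighted average.
Prior precision 1/σ₀² = 1/10 = 0.1; data precision n/σ² = 6/9 = 2/3.
μ̂ = (0.1·7 + (2/3)·6.85) / (0.1 + 2/3) = (79/15)/(23/30) = 158/23 ≈ 6.8696.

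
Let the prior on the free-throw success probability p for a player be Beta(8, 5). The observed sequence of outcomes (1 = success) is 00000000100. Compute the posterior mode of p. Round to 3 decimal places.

p̂_MAP = 0.364

Prior: Beta(8, 5).
Data: 1 success in 11 trials (from the sequence). The binomial likelihood contributes p(1−p)^10, so the posterior is Beta(8+1, 5+10) = Beta(9, 15).
For Beta(a, b) with a, b > 1 the mode is (a−1)/(a+b−2) = 8/22 ≈ 0.364.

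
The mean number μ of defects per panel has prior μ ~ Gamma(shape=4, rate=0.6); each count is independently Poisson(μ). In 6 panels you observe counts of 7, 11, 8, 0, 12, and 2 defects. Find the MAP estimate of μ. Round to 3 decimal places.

μ̂_MAP = 6.515

Σxᵢ = 7+11+8+0+12+2 = 40, with n = 6.
Posterior ∝ μ^3e^(−0.6μ) · μ^40e^(−6μ) = μ^43e^(−6.6μ), i.e. Gamma(shape=44, rate=6.6).
The mode of a Gamma(a, b) with a ≥ 1 (shape–rate) is (a−1)/b = 43/6.6 ≈ 6.515.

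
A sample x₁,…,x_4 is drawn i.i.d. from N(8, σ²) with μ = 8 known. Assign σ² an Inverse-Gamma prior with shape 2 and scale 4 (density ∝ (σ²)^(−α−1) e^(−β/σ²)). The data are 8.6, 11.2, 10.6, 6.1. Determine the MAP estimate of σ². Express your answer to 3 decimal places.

Sum of squared deviations about the known mean: SS = (8.6−8)² + (11.2−8)² + (10.6−8)² + (6.1−8)² = 20.97.
The Normal likelihood contributes (σ²)^(−n/2) exp(−SS/(2σ²)), so the posterior is Inverse-Gamma(α + n/2, β + SS/2) = Inverse-Gamma(4, 14.485).
The mode of Inverse-Gamma(a, b) is b/(a+1) = 14.485/5 ≈ 2.897.

σ̂²_MAP = 2.897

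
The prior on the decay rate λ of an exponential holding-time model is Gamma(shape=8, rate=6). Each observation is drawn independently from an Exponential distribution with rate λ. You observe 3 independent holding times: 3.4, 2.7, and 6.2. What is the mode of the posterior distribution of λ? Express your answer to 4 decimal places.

The Exponential(rate=λ) likelihood is ∝ λ^n e^(−λΣtᵢ). Here n = 3 and Σtᵢ = 3.4 + 2.7 + 6.2 = 12.3.
Posterior ∝ λ^7e^(−6λ) · λ^3e^(−12.3λ) = λ^10e^(−18.3λ), i.e. Gamma(11, 18.3).
Mode = (a−1)/b = 10/18.3 ≈ 0.5464.

λ̂_MAP = 0.5464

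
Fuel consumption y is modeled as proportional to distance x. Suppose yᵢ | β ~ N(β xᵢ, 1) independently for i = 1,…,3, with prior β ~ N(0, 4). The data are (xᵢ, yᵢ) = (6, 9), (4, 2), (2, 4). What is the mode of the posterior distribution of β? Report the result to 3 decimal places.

log p(β | y) = −Σ(yᵢ − βxᵢ)²/(2·1) − β²/(2·4) + const.
Setting the derivative to zero: Σxᵢ(yᵢ − βxᵢ)/1 − β/4 = 0, so β = Σxᵢyᵢ / (Σxᵢ² + σ²/τ²).
Σxᵢyᵢ = 6·9 + 4·2 + 2·4 = 70; Σxᵢ² = 56; σ²/τ² = 0.25.
β̂_MAP = 70 / (56 + 0.25) = 70/56.25 ≈ 1.244.

β̂_MAP = 1.244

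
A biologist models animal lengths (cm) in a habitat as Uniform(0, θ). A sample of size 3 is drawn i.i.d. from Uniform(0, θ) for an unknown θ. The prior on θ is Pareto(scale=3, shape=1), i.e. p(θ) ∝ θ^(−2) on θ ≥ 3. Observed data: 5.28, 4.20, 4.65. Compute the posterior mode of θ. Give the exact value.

The Uniform(0, θ) likelihood is θ^(−n) for θ ≥ max(xᵢ), zero otherwise. Here max(xᵢ) = 5.28.
Posterior ∝ θ^(−2) · θ^(−3) = θ^(−5) on θ ≥ max(3, 5.28) = 5.28.
This density is strictly decreasing in θ, so the posterior mode lies at the lower boundary of the support.

θ̂_MAP = 5.28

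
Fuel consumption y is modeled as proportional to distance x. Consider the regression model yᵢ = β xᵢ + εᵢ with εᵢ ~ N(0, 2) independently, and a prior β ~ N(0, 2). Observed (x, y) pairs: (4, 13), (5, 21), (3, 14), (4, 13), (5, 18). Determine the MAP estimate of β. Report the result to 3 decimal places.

β̂_MAP = 3.707

log p(β | y) = −Σ(yᵢ − βxᵢ)²/(2·2) − β²/(2·2) + const.
Setting the derivative to zero: Σxᵢ(yᵢ − βxᵢ)/2 − β/2 = 0, so β = Σxᵢyᵢ / (Σxᵢ² + σ²/τ²).
Σxᵢyᵢ = 4·13 + 5·21 + 3·14 + 4·13 + 5·18 = 341; Σxᵢ² = 91; σ²/τ² = 1.
β̂_MAP = 341 / (91 + 1) = 341/92 ≈ 3.707.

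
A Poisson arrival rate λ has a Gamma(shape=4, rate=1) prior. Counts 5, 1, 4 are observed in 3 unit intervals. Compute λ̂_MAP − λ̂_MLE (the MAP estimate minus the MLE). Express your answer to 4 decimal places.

Σxᵢ = 10. Posterior is Gamma(14, 4); MAP = (14−1)/4 = 13/4 ≈ 3.25000.
MLE = x̄ = 10/3 ≈ 3.33333.
Difference = 13/4 − 10/3 = -1/12 ≈ -0.0833.

MAP − MLE = -0.0833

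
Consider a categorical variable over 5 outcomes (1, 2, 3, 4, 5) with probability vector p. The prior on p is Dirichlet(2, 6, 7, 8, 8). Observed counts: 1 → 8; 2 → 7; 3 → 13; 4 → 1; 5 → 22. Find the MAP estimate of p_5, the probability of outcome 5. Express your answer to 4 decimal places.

The posterior is Dirichlet(αᵢ + nᵢ) = Dirichlet(10, 13, 20, 9, 30).
For a Dirichlet(a₁,…,a_K) with all aᵢ > 1, the mode has j-th component (aⱼ − 1)/(Σaᵢ − K).
Here Σaᵢ = 82 and K = 5, so p_5 = (30 − 1)/(82 − 5) = 29/77 ≈ 0.3766.

MAP estimate: 0.3766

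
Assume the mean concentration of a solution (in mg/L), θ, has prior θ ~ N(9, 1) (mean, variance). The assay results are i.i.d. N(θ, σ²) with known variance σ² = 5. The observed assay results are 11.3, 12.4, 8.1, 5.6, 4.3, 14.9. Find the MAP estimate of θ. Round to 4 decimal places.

n = 6; x̄ = (11.3 + 12.4 + 8.1 + 5.6 + 4.3 + 14.9)/6 = 56.6/6 = 283/30 ≈ 9.4333.
For a Normal prior and Normal likelihood with known variance, the posterior is Normal; its mode equals its mean, the precision-weighted average.
Prior precision 1/σ₀² = 1/1 = 1; data precision n/σ² = 6/5 = 1.2.
θ̂ = (1·9 + 1.2·(283/30)) / (1 + 1.2) = 20.32/2.2 = 508/55 ≈ 9.2364.

θ̂_MAP = 9.2364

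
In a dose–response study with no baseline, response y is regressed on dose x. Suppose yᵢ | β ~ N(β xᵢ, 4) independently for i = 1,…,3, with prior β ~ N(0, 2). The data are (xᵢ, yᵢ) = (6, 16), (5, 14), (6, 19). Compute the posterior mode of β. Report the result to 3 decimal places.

log p(β | y) = −Σ(yᵢ − βxᵢ)²/(2·4) − β²/(2·2) + const.
Setting the derivative to zero: Σxᵢ(yᵢ − βxᵢ)/4 − β/2 = 0, so β = Σxᵢyᵢ / (Σxᵢ² + σ²/τ²).
Σxᵢyᵢ = 6·16 + 5·14 + 6·19 = 280; Σxᵢ² = 97; σ²/τ² = 2.
β̂_MAP = 280 / (97 + 2) = 280/99 ≈ 2.828.

β̂_MAP = 2.828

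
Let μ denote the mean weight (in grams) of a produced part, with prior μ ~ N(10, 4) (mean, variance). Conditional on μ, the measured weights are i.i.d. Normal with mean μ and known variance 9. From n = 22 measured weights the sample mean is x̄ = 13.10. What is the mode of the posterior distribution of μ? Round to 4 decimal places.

μ̂_MAP = 12.8124

n = 22, x̄ = 13.10.
For a Normal prior and Normal likelihood with known variance, the posterior is Normal; its mode equals its mean, the precision-weighted average.
Prior precision 1/σ₀² = 1/4 = 0.25; data precision n/σ² = 22/9.
μ̂ = (0.25·10 + (22/9)·13.1) / (0.25 + 22/9) = (3107/90)/(97/36) = 6214/485 ≈ 12.8124.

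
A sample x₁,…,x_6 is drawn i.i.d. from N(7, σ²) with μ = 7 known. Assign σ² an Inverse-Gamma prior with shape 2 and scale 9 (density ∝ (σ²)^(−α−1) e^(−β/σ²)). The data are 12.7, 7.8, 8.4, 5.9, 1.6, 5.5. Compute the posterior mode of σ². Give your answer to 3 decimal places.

σ̂²_MAP = 7.143

Sum of squared deviations about the known mean: SS = (12.7−7)² + (7.8−7)² + (8.4−7)² + (5.9−7)² + (1.6−7)² + (5.5−7)² = 67.71.
The Normal likelihood contributes (σ²)^(−n/2) exp(−SS/(2σ²)), so the posterior is Inverse-Gamma(α + n/2, β + SS/2) = Inverse-Gamma(5, 42.855).
The mode of Inverse-Gamma(a, b) is b/(a+1) = 42.855/6 ≈ 7.143.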